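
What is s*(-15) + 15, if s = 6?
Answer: -75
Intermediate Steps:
s*(-15) + 15 = 6*(-15) + 15 = -90 + 15 = -75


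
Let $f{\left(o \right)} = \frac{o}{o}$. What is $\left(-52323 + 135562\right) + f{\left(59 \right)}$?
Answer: $83240$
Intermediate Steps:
$f{\left(o \right)} = 1$
$\left(-52323 + 135562\right) + f{\left(59 \right)} = \left(-52323 + 135562\right) + 1 = 83239 + 1 = 83240$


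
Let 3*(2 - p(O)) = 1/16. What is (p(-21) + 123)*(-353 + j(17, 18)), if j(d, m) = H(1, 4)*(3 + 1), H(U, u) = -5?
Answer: -2237627/48 ≈ -46617.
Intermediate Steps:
p(O) = 95/48 (p(O) = 2 - ⅓/16 = 2 - ⅓*1/16 = 2 - 1/48 = 95/48)
j(d, m) = -20 (j(d, m) = -5*(3 + 1) = -5*4 = -20)
(p(-21) + 123)*(-353 + j(17, 18)) = (95/48 + 123)*(-353 - 20) = (5999/48)*(-373) = -2237627/48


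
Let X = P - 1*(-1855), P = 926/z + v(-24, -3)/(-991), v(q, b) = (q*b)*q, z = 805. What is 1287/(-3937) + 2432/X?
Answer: 5730812184623/5835201837447 ≈ 0.98211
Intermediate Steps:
v(q, b) = b*q**2 (v(q, b) = (b*q)*q = b*q**2)
P = 2308706/797755 (P = 926/805 - 3*(-24)**2/(-991) = 926*(1/805) - 3*576*(-1/991) = 926/805 - 1728*(-1/991) = 926/805 + 1728/991 = 2308706/797755 ≈ 2.8940)
X = 1482144231/797755 (X = 2308706/797755 - 1*(-1855) = 2308706/797755 + 1855 = 1482144231/797755 ≈ 1857.9)
1287/(-3937) + 2432/X = 1287/(-3937) + 2432/(1482144231/797755) = 1287*(-1/3937) + 2432*(797755/1482144231) = -1287/3937 + 1940140160/1482144231 = 5730812184623/5835201837447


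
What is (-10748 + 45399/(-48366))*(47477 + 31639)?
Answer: -2285059813354/2687 ≈ -8.5041e+8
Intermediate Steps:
(-10748 + 45399/(-48366))*(47477 + 31639) = (-10748 + 45399*(-1/48366))*79116 = (-10748 - 15133/16122)*79116 = -173294389/16122*79116 = -2285059813354/2687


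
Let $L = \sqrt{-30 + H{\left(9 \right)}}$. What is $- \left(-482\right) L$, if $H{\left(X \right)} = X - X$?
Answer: $482 i \sqrt{30} \approx 2640.0 i$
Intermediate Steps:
$H{\left(X \right)} = 0$
$L = i \sqrt{30}$ ($L = \sqrt{-30 + 0} = \sqrt{-30} = i \sqrt{30} \approx 5.4772 i$)
$- \left(-482\right) L = - \left(-482\right) i \sqrt{30} = 482 i \sqrt{30}$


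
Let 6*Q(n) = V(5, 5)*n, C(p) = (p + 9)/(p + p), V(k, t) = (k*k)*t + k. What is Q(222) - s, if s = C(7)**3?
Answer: 1649318/343 ≈ 4808.5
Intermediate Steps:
V(k, t) = k + t*k**2 (V(k, t) = k**2*t + k = t*k**2 + k = k + t*k**2)
C(p) = (9 + p)/(2*p) (C(p) = (9 + p)/((2*p)) = (9 + p)*(1/(2*p)) = (9 + p)/(2*p))
Q(n) = 65*n/3 (Q(n) = ((5*(1 + 5*5))*n)/6 = ((5*(1 + 25))*n)/6 = ((5*26)*n)/6 = (130*n)/6 = 65*n/3)
s = 512/343 (s = ((1/2)*(9 + 7)/7)**3 = ((1/2)*(1/7)*16)**3 = (8/7)**3 = 512/343 ≈ 1.4927)
Q(222) - s = (65/3)*222 - 1*512/343 = 4810 - 512/343 = 1649318/343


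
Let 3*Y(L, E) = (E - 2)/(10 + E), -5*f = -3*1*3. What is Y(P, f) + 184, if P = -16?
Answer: 32567/177 ≈ 183.99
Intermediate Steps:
f = 9/5 (f = -(-3*1)*3/5 = -(-3)*3/5 = -1/5*(-9) = 9/5 ≈ 1.8000)
Y(L, E) = (-2 + E)/(3*(10 + E)) (Y(L, E) = ((E - 2)/(10 + E))/3 = ((-2 + E)/(10 + E))/3 = (-2 + E)/(3*(10 + E)))
Y(P, f) + 184 = (-2 + 9/5)/(3*(10 + 9/5)) + 184 = (1/3)*(-1/5)/(59/5) + 184 = (1/3)*(5/59)*(-1/5) + 184 = -1/177 + 184 = 32567/177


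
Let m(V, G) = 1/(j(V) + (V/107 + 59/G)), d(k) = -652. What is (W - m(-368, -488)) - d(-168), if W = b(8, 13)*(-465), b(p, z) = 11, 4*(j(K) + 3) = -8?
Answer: -1994806135/446977 ≈ -4462.9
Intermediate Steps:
j(K) = -5 (j(K) = -3 + (¼)*(-8) = -3 - 2 = -5)
m(V, G) = 1/(-5 + 59/G + V/107) (m(V, G) = 1/(-5 + (V/107 + 59/G)) = 1/(-5 + (59/G + V/107)) = 1/(-5 + 59/G + V/107))
W = -5115 (W = 11*(-465) = -5115)
(W - m(-368, -488)) - d(-168) = (-5115 - 107*(-488)/(6313 - 535*(-488) - 488*(-368))) - 1*(-652) = (-5115 - 107*(-488)/(6313 + 261080 + 179584)) + 652 = (-5115 - 107*(-488)/446977) + 652 = (-5115 - 1*(-52216/446977)) + 652 = (-5115 + 52216/446977) + 652 = -2286235139/446977 + 652 = -1994806135/446977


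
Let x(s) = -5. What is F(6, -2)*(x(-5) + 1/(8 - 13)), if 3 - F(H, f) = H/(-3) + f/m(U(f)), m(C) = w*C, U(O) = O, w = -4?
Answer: -273/10 ≈ -27.300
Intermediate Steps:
m(C) = -4*C
F(H, f) = 13/4 + H/3 (F(H, f) = 3 - (H/(-3) + f/((-4*f))) = 3 - (H*(-⅓) + f*(-1/(4*f))) = 3 - (-H/3 - ¼) = 3 - (-¼ - H/3) = 3 + (¼ + H/3) = 13/4 + H/3)
F(6, -2)*(x(-5) + 1/(8 - 13)) = (13/4 + (⅓)*6)*(-5 + 1/(8 - 13)) = (13/4 + 2)*(-5 + 1/(-5)) = 21*(-5 - ⅕)/4 = (21/4)*(-26/5) = -273/10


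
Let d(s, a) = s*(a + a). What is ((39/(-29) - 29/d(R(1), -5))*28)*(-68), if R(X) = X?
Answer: -429352/145 ≈ -2961.0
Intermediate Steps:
d(s, a) = 2*a*s (d(s, a) = s*(2*a) = 2*a*s)
((39/(-29) - 29/d(R(1), -5))*28)*(-68) = ((39/(-29) - 29/(2*(-5)*1))*28)*(-68) = ((39*(-1/29) - 29/(-10))*28)*(-68) = ((-39/29 - 29*(-⅒))*28)*(-68) = ((-39/29 + 29/10)*28)*(-68) = ((451/290)*28)*(-68) = (6314/145)*(-68) = -429352/145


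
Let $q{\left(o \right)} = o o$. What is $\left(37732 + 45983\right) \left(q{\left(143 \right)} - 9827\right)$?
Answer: $889220730$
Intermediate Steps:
$q{\left(o \right)} = o^{2}$
$\left(37732 + 45983\right) \left(q{\left(143 \right)} - 9827\right) = \left(37732 + 45983\right) \left(143^{2} - 9827\right) = 83715 \left(20449 - 9827\right) = 83715 \cdot 10622 = 889220730$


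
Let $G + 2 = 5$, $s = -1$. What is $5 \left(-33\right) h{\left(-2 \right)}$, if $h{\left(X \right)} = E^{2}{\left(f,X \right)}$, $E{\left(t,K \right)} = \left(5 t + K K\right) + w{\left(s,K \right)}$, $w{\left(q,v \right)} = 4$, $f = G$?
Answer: $-87285$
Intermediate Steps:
$G = 3$ ($G = -2 + 5 = 3$)
$f = 3$
$E{\left(t,K \right)} = 4 + K^{2} + 5 t$ ($E{\left(t,K \right)} = \left(5 t + K K\right) + 4 = \left(5 t + K^{2}\right) + 4 = \left(K^{2} + 5 t\right) + 4 = 4 + K^{2} + 5 t$)
$h{\left(X \right)} = \left(19 + X^{2}\right)^{2}$ ($h{\left(X \right)} = \left(4 + X^{2} + 5 \cdot 3\right)^{2} = \left(4 + X^{2} + 15\right)^{2} = \left(19 + X^{2}\right)^{2}$)
$5 \left(-33\right) h{\left(-2 \right)} = 5 \left(-33\right) \left(19 + \left(-2\right)^{2}\right)^{2} = - 165 \left(19 + 4\right)^{2} = - 165 \cdot 23^{2} = \left(-165\right) 529 = -87285$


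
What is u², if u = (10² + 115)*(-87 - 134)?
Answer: 2257675225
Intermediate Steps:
u = -47515 (u = (100 + 115)*(-221) = 215*(-221) = -47515)
u² = (-47515)² = 2257675225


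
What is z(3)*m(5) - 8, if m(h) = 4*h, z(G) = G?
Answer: 52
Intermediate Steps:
z(3)*m(5) - 8 = 3*(4*5) - 8 = 3*20 - 8 = 60 - 8 = 52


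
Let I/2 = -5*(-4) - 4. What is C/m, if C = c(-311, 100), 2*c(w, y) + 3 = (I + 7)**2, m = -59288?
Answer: -759/59288 ≈ -0.012802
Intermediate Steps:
I = 32 (I = 2*(-5*(-4) - 4) = 2*(20 - 4) = 2*16 = 32)
c(w, y) = 759 (c(w, y) = -3/2 + (32 + 7)**2/2 = -3/2 + (1/2)*39**2 = -3/2 + (1/2)*1521 = -3/2 + 1521/2 = 759)
C = 759
C/m = 759/(-59288) = 759*(-1/59288) = -759/59288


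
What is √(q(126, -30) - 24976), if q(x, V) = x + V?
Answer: 4*I*√1555 ≈ 157.73*I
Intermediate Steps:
q(x, V) = V + x
√(q(126, -30) - 24976) = √((-30 + 126) - 24976) = √(96 - 24976) = √(-24880) = 4*I*√1555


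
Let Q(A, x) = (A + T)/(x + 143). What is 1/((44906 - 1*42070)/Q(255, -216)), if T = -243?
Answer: -3/51757 ≈ -5.7963e-5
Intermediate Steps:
Q(A, x) = (-243 + A)/(143 + x) (Q(A, x) = (A - 243)/(x + 143) = (-243 + A)/(143 + x))
1/((44906 - 1*42070)/Q(255, -216)) = 1/((44906 - 1*42070)/(((-243 + 255)/(143 - 216)))) = 1/((44906 - 42070)/((12/(-73)))) = 1/(2836/((-1/73*12))) = 1/(2836/(-12/73)) = 1/(2836*(-73/12)) = 1/(-51757/3) = -3/51757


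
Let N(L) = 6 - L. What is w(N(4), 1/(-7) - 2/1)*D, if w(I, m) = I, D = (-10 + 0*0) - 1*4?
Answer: -28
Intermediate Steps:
D = -14 (D = (-10 + 0) - 4 = -10 - 4 = -14)
w(N(4), 1/(-7) - 2/1)*D = (6 - 1*4)*(-14) = (6 - 4)*(-14) = 2*(-14) = -28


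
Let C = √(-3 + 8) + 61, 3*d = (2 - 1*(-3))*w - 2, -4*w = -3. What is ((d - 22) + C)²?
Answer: 226345/144 + 475*√5/6 ≈ 1748.9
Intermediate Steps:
w = ¾ (w = -¼*(-3) = ¾ ≈ 0.75000)
d = 7/12 (d = ((2 - 1*(-3))*(¾) - 2)/3 = ((2 + 3)*(¾) - 2)/3 = (5*(¾) - 2)/3 = (15/4 - 2)/3 = (⅓)*(7/4) = 7/12 ≈ 0.58333)
C = 61 + √5 (C = √5 + 61 = 61 + √5 ≈ 63.236)
((d - 22) + C)² = ((7/12 - 22) + (61 + √5))² = (-257/12 + (61 + √5))² = (475/12 + √5)²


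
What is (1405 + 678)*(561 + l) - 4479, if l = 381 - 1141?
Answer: -418996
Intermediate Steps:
l = -760
(1405 + 678)*(561 + l) - 4479 = (1405 + 678)*(561 - 760) - 4479 = 2083*(-199) - 4479 = -414517 - 4479 = -418996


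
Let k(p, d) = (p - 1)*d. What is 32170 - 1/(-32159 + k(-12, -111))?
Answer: 988133721/30716 ≈ 32170.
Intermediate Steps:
k(p, d) = d*(-1 + p) (k(p, d) = (-1 + p)*d = d*(-1 + p))
32170 - 1/(-32159 + k(-12, -111)) = 32170 - 1/(-32159 - 111*(-1 - 12)) = 32170 - 1/(-32159 - 111*(-13)) = 32170 - 1/(-32159 + 1443) = 32170 - 1/(-30716) = 32170 - 1*(-1/30716) = 32170 + 1/30716 = 988133721/30716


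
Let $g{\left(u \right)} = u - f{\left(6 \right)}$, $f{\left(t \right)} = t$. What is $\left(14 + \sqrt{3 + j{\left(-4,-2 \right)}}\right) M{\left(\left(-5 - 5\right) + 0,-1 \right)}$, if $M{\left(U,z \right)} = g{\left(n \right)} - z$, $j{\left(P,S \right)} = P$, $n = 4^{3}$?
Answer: $826 + 59 i \approx 826.0 + 59.0 i$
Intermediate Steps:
$n = 64$
$g{\left(u \right)} = -6 + u$ ($g{\left(u \right)} = u - 6 = -6 + u$)
$M{\left(U,z \right)} = 58 - z$ ($M{\left(U,z \right)} = \left(-6 + 64\right) - z = 58 - z$)
$\left(14 + \sqrt{3 + j{\left(-4,-2 \right)}}\right) M{\left(\left(-5 - 5\right) + 0,-1 \right)} = \left(14 + \sqrt{3 - 4}\right) \left(58 - -1\right) = \left(14 + \sqrt{-1}\right) \left(58 + 1\right) = \left(14 + i\right) 59 = 826 + 59 i$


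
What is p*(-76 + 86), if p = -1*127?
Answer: -1270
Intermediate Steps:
p = -127
p*(-76 + 86) = -127*(-76 + 86) = -127*10 = -1270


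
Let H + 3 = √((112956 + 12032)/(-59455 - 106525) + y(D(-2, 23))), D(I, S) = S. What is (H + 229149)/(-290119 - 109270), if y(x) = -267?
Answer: -229146/399389 - 2*I*√115256636485/16572646555 ≈ -0.57374 - 4.0971e-5*I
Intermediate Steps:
H = -3 + 2*I*√115256636485/41495 (H = -3 + √((112956 + 12032)/(-59455 - 106525) - 267) = -3 + √(124988/(-165980) - 267) = -3 + √(124988*(-1/165980) - 267) = -3 + √(-31247/41495 - 267) = -3 + √(-11110412/41495) = -3 + 2*I*√115256636485/41495 ≈ -3.0 + 16.363*I)
(H + 229149)/(-290119 - 109270) = ((-3 + 2*I*√115256636485/41495) + 229149)/(-290119 - 109270) = (229146 + 2*I*√115256636485/41495)/(-399389) = (229146 + 2*I*√115256636485/41495)*(-1/399389) = -229146/399389 - 2*I*√115256636485/16572646555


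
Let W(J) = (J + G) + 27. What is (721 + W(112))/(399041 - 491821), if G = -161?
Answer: -699/92780 ≈ -0.0075340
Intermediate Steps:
W(J) = -134 + J (W(J) = (J - 161) + 27 = (-161 + J) + 27 = -134 + J)
(721 + W(112))/(399041 - 491821) = (721 + (-134 + 112))/(399041 - 491821) = (721 - 22)/(-92780) = 699*(-1/92780) = -699/92780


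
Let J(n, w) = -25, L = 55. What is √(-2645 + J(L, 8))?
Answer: I*√2670 ≈ 51.672*I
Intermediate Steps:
√(-2645 + J(L, 8)) = √(-2645 - 25) = √(-2670) = I*√2670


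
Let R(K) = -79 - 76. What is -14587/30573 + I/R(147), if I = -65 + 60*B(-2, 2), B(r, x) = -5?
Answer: 1779632/947763 ≈ 1.8777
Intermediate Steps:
R(K) = -155
I = -365 (I = -65 + 60*(-5) = -65 - 300 = -365)
-14587/30573 + I/R(147) = -14587/30573 - 365/(-155) = -14587*1/30573 - 365*(-1/155) = -14587/30573 + 73/31 = 1779632/947763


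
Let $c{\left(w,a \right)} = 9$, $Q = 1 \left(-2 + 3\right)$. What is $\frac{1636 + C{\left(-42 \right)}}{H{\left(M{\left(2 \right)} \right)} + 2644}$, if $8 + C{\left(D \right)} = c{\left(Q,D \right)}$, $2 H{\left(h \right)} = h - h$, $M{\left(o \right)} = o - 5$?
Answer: $\frac{1637}{2644} \approx 0.61914$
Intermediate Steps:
$M{\left(o \right)} = -5 + o$ ($M{\left(o \right)} = o - 5 = -5 + o$)
$Q = 1$ ($Q = 1 \cdot 1 = 1$)
$H{\left(h \right)} = 0$ ($H{\left(h \right)} = \frac{h - h}{2} = \frac{1}{2} \cdot 0 = 0$)
$C{\left(D \right)} = 1$ ($C{\left(D \right)} = -8 + 9 = 1$)
$\frac{1636 + C{\left(-42 \right)}}{H{\left(M{\left(2 \right)} \right)} + 2644} = \frac{1636 + 1}{0 + 2644} = \frac{1637}{2644}$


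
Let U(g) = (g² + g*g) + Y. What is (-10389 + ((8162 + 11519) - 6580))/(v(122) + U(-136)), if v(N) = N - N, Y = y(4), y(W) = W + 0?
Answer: 226/3083 ≈ 0.073305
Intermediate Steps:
y(W) = W
Y = 4
U(g) = 4 + 2*g² (U(g) = (g² + g*g) + 4 = (g² + g²) + 4 = 2*g² + 4 = 4 + 2*g²)
v(N) = 0
(-10389 + ((8162 + 11519) - 6580))/(v(122) + U(-136)) = (-10389 + ((8162 + 11519) - 6580))/(0 + (4 + 2*(-136)²)) = (-10389 + (19681 - 6580))/(0 + (4 + 2*18496)) = (-10389 + 13101)/(0 + (4 + 36992)) = 2712/(0 + 36996) = 2712/36996 = 2712*(1/36996) = 226/3083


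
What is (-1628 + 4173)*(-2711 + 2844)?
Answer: 338485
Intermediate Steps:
(-1628 + 4173)*(-2711 + 2844) = 2545*133 = 338485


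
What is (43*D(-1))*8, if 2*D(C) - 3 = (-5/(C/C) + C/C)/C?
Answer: 1204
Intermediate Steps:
D(C) = 3/2 - 2/C (D(C) = 3/2 + ((-5/(C/C) + C/C)/C)/2 = 3/2 + ((-5/1 + 1)/C)/2 = 3/2 + ((-5*1 + 1)/C)/2 = 3/2 + ((-5 + 1)/C)/2 = 3/2 + (-4/C)/2 = 3/2 - 2/C)
(43*D(-1))*8 = (43*(3/2 - 2/(-1)))*8 = (43*(3/2 - 2*(-1)))*8 = (43*(3/2 + 2))*8 = (43*(7/2))*8 = (301/2)*8 = 1204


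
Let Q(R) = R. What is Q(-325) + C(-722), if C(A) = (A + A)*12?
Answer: -17653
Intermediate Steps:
C(A) = 24*A (C(A) = (2*A)*12 = 24*A)
Q(-325) + C(-722) = -325 + 24*(-722) = -325 - 17328 = -17653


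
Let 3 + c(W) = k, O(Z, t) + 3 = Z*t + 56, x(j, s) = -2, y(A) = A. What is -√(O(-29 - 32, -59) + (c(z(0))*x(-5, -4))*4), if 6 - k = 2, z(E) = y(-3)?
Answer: -2*√911 ≈ -60.366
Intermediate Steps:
z(E) = -3
O(Z, t) = 53 + Z*t (O(Z, t) = -3 + (Z*t + 56) = -3 + (56 + Z*t) = 53 + Z*t)
k = 4 (k = 6 - 1*2 = 6 - 2 = 4)
c(W) = 1 (c(W) = -3 + 4 = 1)
-√(O(-29 - 32, -59) + (c(z(0))*x(-5, -4))*4) = -√((53 + (-29 - 32)*(-59)) + (1*(-2))*4) = -√((53 - 61*(-59)) - 2*4) = -√((53 + 3599) - 8) = -√(3652 - 8) = -√3644 = -2*√911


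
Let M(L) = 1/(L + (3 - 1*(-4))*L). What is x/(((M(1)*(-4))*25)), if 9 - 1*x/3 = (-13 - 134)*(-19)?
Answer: 16704/25 ≈ 668.16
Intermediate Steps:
M(L) = 1/(8*L) (M(L) = 1/(L + (3 + 4)*L) = 1/(L + 7*L) = 1/(8*L))
x = -8352 (x = 27 - 3*(-13 - 134)*(-19) = 27 - (-441)*(-19) = 27 - 3*2793 = 27 - 8379 = -8352)
x/(((M(1)*(-4))*25)) = -8352/((((1/8)/1)*(-4))*25) = -8352/((((1/8)*1)*(-4))*25) = -8352/(((1/8)*(-4))*25) = -8352/((-1/2*25)) = -8352/(-25/2) = -8352*(-2/25) = 16704/25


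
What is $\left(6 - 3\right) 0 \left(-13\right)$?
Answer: $0$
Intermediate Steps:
$\left(6 - 3\right) 0 \left(-13\right) = 3 \cdot 0 \left(-13\right) = 0 \left(-13\right) = 0$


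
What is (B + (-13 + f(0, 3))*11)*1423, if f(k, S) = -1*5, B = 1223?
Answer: 1458575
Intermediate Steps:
f(k, S) = -5
(B + (-13 + f(0, 3))*11)*1423 = (1223 + (-13 - 5)*11)*1423 = (1223 - 18*11)*1423 = (1223 - 198)*1423 = 1025*1423 = 1458575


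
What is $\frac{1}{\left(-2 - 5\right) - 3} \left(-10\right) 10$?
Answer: $10$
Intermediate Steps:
$\frac{1}{\left(-2 - 5\right) - 3} \left(-10\right) 10 = \frac{1}{-7 - 3} \left(-10\right) 10 = \frac{1}{-10} \left(-10\right) 10 = \left(- \frac{1}{10}\right) \left(-10\right) 10 = 1 \cdot 10 = 10$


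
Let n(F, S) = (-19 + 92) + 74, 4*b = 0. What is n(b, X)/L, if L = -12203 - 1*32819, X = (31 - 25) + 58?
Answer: -147/45022 ≈ -0.0032651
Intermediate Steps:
X = 64 (X = 6 + 58 = 64)
b = 0 (b = (1/4)*0 = 0)
L = -45022 (L = -12203 - 32819 = -45022)
n(F, S) = 147 (n(F, S) = 73 + 74 = 147)
n(b, X)/L = 147/(-45022) = 147*(-1/45022) = -147/45022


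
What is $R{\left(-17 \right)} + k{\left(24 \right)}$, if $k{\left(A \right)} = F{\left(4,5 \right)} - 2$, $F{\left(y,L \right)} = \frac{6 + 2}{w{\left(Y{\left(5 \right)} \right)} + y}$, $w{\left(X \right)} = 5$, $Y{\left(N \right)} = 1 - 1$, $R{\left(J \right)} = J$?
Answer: $- \frac{163}{9} \approx -18.111$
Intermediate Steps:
$Y{\left(N \right)} = 0$
$F{\left(y,L \right)} = \frac{8}{5 + y}$ ($F{\left(y,L \right)} = \frac{6 + 2}{5 + y} = \frac{8}{5 + y}$)
$k{\left(A \right)} = - \frac{10}{9}$ ($k{\left(A \right)} = \frac{8}{5 + 4} - 2 = \frac{8}{9} - 2 = - \frac{10}{9}$)
$R{\left(-17 \right)} + k{\left(24 \right)} = -17 - \frac{10}{9} = - \frac{163}{9}$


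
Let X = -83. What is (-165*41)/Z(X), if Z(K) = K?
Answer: 6765/83 ≈ 81.506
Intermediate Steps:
(-165*41)/Z(X) = -165*41/(-83) = -6765*(-1/83) = 6765/83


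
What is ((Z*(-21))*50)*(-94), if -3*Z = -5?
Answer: 164500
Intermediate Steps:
Z = 5/3 (Z = -⅓*(-5) = 5/3 ≈ 1.6667)
((Z*(-21))*50)*(-94) = (((5/3)*(-21))*50)*(-94) = -35*50*(-94) = -1750*(-94) = 164500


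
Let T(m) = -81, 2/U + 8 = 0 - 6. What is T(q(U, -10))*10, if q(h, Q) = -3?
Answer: -810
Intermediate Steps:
U = -1/7 (U = 2/(-8 + (0 - 6)) = 2/(-8 - 6) = 2/(-14) = 2*(-1/14) = -1/7 ≈ -0.14286)
T(q(U, -10))*10 = -81*10 = -810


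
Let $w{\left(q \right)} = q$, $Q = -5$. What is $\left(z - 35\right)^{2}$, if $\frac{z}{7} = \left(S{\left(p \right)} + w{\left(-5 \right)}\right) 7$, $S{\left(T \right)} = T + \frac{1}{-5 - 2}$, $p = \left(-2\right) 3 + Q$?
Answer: $682276$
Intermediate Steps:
$p = -11$ ($p = \left(-2\right) 3 - 5 = -6 - 5 = -11$)
$S{\left(T \right)} = - \frac{1}{7} + T$ ($S{\left(T \right)} = T + \frac{1}{-7} = T - \frac{1}{7} = - \frac{1}{7} + T$)
$z = -791$ ($z = 7 \left(\left(- \frac{1}{7} - 11\right) - 5\right) 7 = 7 \left(- \frac{78}{7} - 5\right) 7 = 7 \left(\left(- \frac{113}{7}\right) 7\right) = 7 \left(-113\right) = -791$)
$\left(z - 35\right)^{2} = \left(-791 - 35\right)^{2} = \left(-826\right)^{2} = 682276$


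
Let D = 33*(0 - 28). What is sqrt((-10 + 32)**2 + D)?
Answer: 2*I*sqrt(110) ≈ 20.976*I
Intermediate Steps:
D = -924 (D = 33*(-28) = -924)
sqrt((-10 + 32)**2 + D) = sqrt((-10 + 32)**2 - 924) = sqrt(22**2 - 924) = sqrt(484 - 924) = sqrt(-440) = 2*I*sqrt(110)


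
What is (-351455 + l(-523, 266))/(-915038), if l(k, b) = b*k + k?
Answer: 245548/457519 ≈ 0.53669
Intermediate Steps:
l(k, b) = k + b*k
(-351455 + l(-523, 266))/(-915038) = (-351455 - 523*(1 + 266))/(-915038) = (-351455 - 523*267)*(-1/915038) = (-351455 - 139641)*(-1/915038) = -491096*(-1/915038) = 245548/457519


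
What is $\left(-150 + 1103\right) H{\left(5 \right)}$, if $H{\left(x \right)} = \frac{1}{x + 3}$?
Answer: $\frac{953}{8} \approx 119.13$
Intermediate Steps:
$H{\left(x \right)} = \frac{1}{3 + x}$
$\left(-150 + 1103\right) H{\left(5 \right)} = \frac{-150 + 1103}{3 + 5} = \frac{953}{8}$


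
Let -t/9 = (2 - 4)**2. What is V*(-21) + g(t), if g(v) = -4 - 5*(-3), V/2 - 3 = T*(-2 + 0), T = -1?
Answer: -199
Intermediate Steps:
V = 10 (V = 6 + 2*(-(-2 + 0)) = 6 + 2*(-1*(-2)) = 6 + 2*2 = 6 + 4 = 10)
t = -36 (t = -9*(2 - 4)**2 = -9*(-2)**2 = -9*4 = -36)
g(v) = 11 (g(v) = -4 + 15 = 11)
V*(-21) + g(t) = 10*(-21) + 11 = -210 + 11 = -199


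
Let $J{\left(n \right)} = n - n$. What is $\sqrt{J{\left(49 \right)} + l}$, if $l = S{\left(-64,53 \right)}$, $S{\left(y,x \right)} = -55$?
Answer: $i \sqrt{55} \approx 7.4162 i$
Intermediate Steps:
$J{\left(n \right)} = 0$
$l = -55$
$\sqrt{J{\left(49 \right)} + l} = \sqrt{0 - 55} = \sqrt{-55} = i \sqrt{55}$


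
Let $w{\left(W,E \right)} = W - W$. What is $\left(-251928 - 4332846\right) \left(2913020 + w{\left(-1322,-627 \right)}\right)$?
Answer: $-13355538357480$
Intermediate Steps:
$w{\left(W,E \right)} = 0$
$\left(-251928 - 4332846\right) \left(2913020 + w{\left(-1322,-627 \right)}\right) = \left(-251928 - 4332846\right) \left(2913020 + 0\right) = \left(-4584774\right) 2913020 = -13355538357480$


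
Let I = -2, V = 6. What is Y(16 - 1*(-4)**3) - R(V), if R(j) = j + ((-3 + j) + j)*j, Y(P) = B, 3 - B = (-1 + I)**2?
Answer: -66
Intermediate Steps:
B = -6 (B = 3 - (-1 - 2)**2 = 3 - 1*(-3)**2 = 3 - 1*9 = 3 - 9 = -6)
Y(P) = -6
R(j) = j + j*(-3 + 2*j) (R(j) = j + (-3 + 2*j)*j = j + j*(-3 + 2*j))
Y(16 - 1*(-4)**3) - R(V) = -6 - 2*6*(-1 + 6) = -6 - 2*6*5 = -6 - 1*60 = -6 - 60 = -66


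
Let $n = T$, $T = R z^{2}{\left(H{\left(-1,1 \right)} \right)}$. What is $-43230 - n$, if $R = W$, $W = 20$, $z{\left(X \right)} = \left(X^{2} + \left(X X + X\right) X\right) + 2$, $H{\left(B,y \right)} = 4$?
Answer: $-235310$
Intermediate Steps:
$z{\left(X \right)} = 2 + X^{2} + X \left(X + X^{2}\right)$ ($z{\left(X \right)} = \left(X^{2} + \left(X^{2} + X\right) X\right) + 2 = \left(X^{2} + \left(X + X^{2}\right) X\right) + 2 = \left(X^{2} + X \left(X + X^{2}\right)\right) + 2 = 2 + X^{2} + X \left(X + X^{2}\right)$)
$R = 20$
$T = 192080$ ($T = 20 \left(2 + 4^{3} + 2 \cdot 4^{2}\right)^{2} = 20 \left(2 + 64 + 2 \cdot 16\right)^{2} = 20 \left(2 + 64 + 32\right)^{2} = 20 \cdot 98^{2} = 20 \cdot 9604 = 192080$)
$n = 192080$
$-43230 - n = -43230 - 192080 = -235310$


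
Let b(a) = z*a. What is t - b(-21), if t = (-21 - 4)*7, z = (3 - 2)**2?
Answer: -154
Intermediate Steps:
z = 1 (z = 1**2 = 1)
t = -175 (t = -25*7 = -175)
b(a) = a (b(a) = 1*a = a)
t - b(-21) = -175 - 1*(-21) = -175 + 21 = -154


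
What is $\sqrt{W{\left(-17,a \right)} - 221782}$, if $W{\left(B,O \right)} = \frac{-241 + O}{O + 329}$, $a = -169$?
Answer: $\frac{i \sqrt{3548553}}{4} \approx 470.94 i$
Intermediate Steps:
$W{\left(B,O \right)} = \frac{-241 + O}{329 + O}$
$\sqrt{W{\left(-17,a \right)} - 221782} = \sqrt{\frac{-241 - 169}{329 - 169} - 221782} = \sqrt{\frac{1}{160} \left(-410\right) - 221782} = \sqrt{- \frac{41}{16} - 221782} = \sqrt{- \frac{3548553}{16}} = \frac{i \sqrt{3548553}}{4}$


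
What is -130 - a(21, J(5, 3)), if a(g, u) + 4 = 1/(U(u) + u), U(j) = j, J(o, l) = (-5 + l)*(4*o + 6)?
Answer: -13103/104 ≈ -125.99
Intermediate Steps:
J(o, l) = (-5 + l)*(6 + 4*o)
a(g, u) = -4 + 1/(2*u) (a(g, u) = -4 + 1/(u + u) = -4 + 1/(2*u))
-130 - a(21, J(5, 3)) = -130 - (-4 + 1/(2*(-30 - 20*5 + 6*3 + 4*3*5))) = -130 - (-4 + 1/(2*(-30 - 100 + 18 + 60))) = -130 - (-4 + (½)/(-52)) = -130 - (-4 + (½)*(-1/52)) = -130 - (-4 - 1/104) = -130 - 1*(-417/104) = -130 + 417/104 = -13103/104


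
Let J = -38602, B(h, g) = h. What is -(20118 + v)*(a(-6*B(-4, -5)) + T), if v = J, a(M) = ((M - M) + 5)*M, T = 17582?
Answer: 327203768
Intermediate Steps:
a(M) = 5*M (a(M) = (0 + 5)*M = 5*M)
v = -38602
-(20118 + v)*(a(-6*B(-4, -5)) + T) = -(20118 - 38602)*(5*(-6*(-4)) + 17582) = -(-18484)*(5*24 + 17582) = -(-18484)*(120 + 17582) = -(-18484)*17702 = -1*(-327203768) = 327203768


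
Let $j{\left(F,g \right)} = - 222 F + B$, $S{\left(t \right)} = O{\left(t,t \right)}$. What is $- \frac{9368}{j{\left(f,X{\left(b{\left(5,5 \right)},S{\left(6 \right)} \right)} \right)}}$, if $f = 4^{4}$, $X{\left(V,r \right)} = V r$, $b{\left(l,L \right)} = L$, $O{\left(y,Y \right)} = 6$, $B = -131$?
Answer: $\frac{9368}{56963} \approx 0.16446$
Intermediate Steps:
$S{\left(t \right)} = 6$
$f = 256$
$j{\left(F,g \right)} = -131 - 222 F$ ($j{\left(F,g \right)} = - 222 F - 131 = -131 - 222 F$)
$- \frac{9368}{j{\left(f,X{\left(b{\left(5,5 \right)},S{\left(6 \right)} \right)} \right)}} = - \frac{9368}{-131 - 56832} = - \frac{9368}{-56963} = \left(-9368\right) \left(- \frac{1}{56963}\right) = \frac{9368}{56963}$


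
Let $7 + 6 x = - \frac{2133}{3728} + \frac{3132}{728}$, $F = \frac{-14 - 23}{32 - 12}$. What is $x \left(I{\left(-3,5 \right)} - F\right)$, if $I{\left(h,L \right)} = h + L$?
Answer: $- \frac{12202597}{5815680} \approx -2.0982$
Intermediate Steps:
$I{\left(h,L \right)} = L + h$
$F = - \frac{37}{20} \approx -1.85$
$x = - \frac{1109327}{2035488}$ ($x = - \frac{7}{6} + \frac{- \frac{2133}{3728} + \frac{3132}{728}}{6} = - \frac{7}{6} + \frac{\left(-2133\right) \frac{1}{3728} + 3132 \cdot \frac{1}{728}}{6} = - \frac{7}{6} + \frac{- \frac{2133}{3728} + \frac{783}{182}}{6} = - \frac{7}{6} + \frac{1}{6} \cdot \frac{1265409}{339248} = - \frac{7}{6} + \frac{421803}{678496} = - \frac{1109327}{2035488} \approx -0.54499$)
$x \left(I{\left(-3,5 \right)} - F\right) = - \frac{1109327 \left(\left(5 - 3\right) - - \frac{37}{20}\right)}{2035488} = - \frac{1109327 \left(2 + \frac{37}{20}\right)}{2035488} = \left(- \frac{1109327}{2035488}\right) \frac{77}{20} = - \frac{12202597}{5815680}$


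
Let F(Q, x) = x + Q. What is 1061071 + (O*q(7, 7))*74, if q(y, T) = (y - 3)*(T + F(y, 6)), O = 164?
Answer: 2031951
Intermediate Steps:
F(Q, x) = Q + x
q(y, T) = (-3 + y)*(6 + T + y) (q(y, T) = (y - 3)*(T + (y + 6)) = (-3 + y)*(T + (6 + y)) = (-3 + y)*(6 + T + y))
1061071 + (O*q(7, 7))*74 = 1061071 + (164*(-18 + 7² - 3*7 + 3*7 + 7*7))*74 = 1061071 + (164*(-18 + 49 - 21 + 21 + 49))*74 = 1061071 + (164*80)*74 = 1061071 + 13120*74 = 1061071 + 970880 = 2031951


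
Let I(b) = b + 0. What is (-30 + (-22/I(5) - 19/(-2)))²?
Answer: 62001/100 ≈ 620.01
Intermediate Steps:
I(b) = b
(-30 + (-22/I(5) - 19/(-2)))² = (-30 + (-22/5 - 19/(-2)))² = (-30 + (-22*⅕ - 19*(-½)))² = (-30 + (-22/5 + 19/2))² = (-30 + 51/10)² = (-249/10)² = 62001/100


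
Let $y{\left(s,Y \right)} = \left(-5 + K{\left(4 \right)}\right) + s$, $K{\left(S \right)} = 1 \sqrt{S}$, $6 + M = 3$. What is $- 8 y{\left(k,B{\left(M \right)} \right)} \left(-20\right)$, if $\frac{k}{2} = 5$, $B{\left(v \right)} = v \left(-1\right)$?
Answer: $1120$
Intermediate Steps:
$M = -3$ ($M = -6 + 3 = -3$)
$K{\left(S \right)} = \sqrt{S}$
$B{\left(v \right)} = - v$
$k = 10$ ($k = 2 \cdot 5 = 10$)
$y{\left(s,Y \right)} = -3 + s$ ($y{\left(s,Y \right)} = \left(-5 + \sqrt{4}\right) + s = \left(-5 + 2\right) + s = -3 + s$)
$- 8 y{\left(k,B{\left(M \right)} \right)} \left(-20\right) = - 8 \left(-3 + 10\right) \left(-20\right) = \left(-8\right) 7 \left(-20\right) = \left(-56\right) \left(-20\right) = 1120$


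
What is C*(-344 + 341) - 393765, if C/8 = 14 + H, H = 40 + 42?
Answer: -396069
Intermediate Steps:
H = 82
C = 768 (C = 8*(14 + 82) = 8*96 = 768)
C*(-344 + 341) - 393765 = 768*(-344 + 341) - 393765 = 768*(-3) - 393765 = -2304 - 393765 = -396069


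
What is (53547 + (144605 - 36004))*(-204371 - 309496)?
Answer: -83322506316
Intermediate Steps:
(53547 + (144605 - 36004))*(-204371 - 309496) = (53547 + 108601)*(-513867) = 162148*(-513867) = -83322506316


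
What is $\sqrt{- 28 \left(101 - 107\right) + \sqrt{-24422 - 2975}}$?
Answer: $\sqrt{168 + i \sqrt{27397}} \approx 14.21 + 5.8241 i$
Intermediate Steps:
$\sqrt{- 28 \left(101 - 107\right) + \sqrt{-24422 - 2975}} = \sqrt{\left(-28\right) \left(-6\right) + \sqrt{-27397}} = \sqrt{168 + i \sqrt{27397}}$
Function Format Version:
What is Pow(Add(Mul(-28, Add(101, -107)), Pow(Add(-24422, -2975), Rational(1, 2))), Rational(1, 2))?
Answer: Pow(Add(168, Mul(I, Pow(27397, Rational(1, 2)))), Rational(1, 2)) ≈ Add(14.210, Mul(5.8241, I))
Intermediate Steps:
Pow(Add(Mul(-28, Add(101, -107)), Pow(Add(-24422, -2975), Rational(1, 2))), Rational(1, 2)) = Pow(Add(Mul(-28, -6), Pow(-27397, Rational(1, 2))), Rational(1, 2)) = Pow(Add(168, Mul(I, Pow(27397, Rational(1, 2)))), Rational(1, 2))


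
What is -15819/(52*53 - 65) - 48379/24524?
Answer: -172711015/21998028 ≈ -7.8512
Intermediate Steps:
-15819/(52*53 - 65) - 48379/24524 = -15819/(2756 - 65) - 48379*1/24524 = -15819/2691 - 48379/24524 = -15819*1/2691 - 48379/24524 = -5273/897 - 48379/24524 = -172711015/21998028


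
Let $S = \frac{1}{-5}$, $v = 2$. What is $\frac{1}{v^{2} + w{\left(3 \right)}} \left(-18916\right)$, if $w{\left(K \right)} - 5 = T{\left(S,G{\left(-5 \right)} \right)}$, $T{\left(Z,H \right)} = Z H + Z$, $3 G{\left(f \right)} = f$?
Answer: $- \frac{283740}{137} \approx -2071.1$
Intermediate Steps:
$S = - \frac{1}{5} \approx -0.2$
$G{\left(f \right)} = \frac{f}{3}$
$T{\left(Z,H \right)} = Z + H Z$ ($T{\left(Z,H \right)} = H Z + Z = Z + H Z$)
$w{\left(K \right)} = \frac{77}{15}$ ($w{\left(K \right)} = 5 - \frac{1 + \frac{1}{3} \left(-5\right)}{5} = 5 - \frac{1 - \frac{5}{3}}{5} = 5 - - \frac{2}{15} = 5 + \frac{2}{15} = \frac{77}{15}$)
$\frac{1}{v^{2} + w{\left(3 \right)}} \left(-18916\right) = \frac{1}{2^{2} + \frac{77}{15}} \left(-18916\right) = \frac{1}{4 + \frac{77}{15}} \left(-18916\right) = \frac{1}{\frac{137}{15}} \left(-18916\right) = \frac{15}{137} \left(-18916\right) = - \frac{283740}{137}$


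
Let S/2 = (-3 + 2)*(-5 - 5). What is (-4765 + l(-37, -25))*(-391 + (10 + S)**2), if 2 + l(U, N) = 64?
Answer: -2393827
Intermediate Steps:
l(U, N) = 62 (l(U, N) = -2 + 64 = 62)
S = 20 (S = 2*((-3 + 2)*(-5 - 5)) = 2*(-1*(-10)) = 2*10 = 20)
(-4765 + l(-37, -25))*(-391 + (10 + S)**2) = (-4765 + 62)*(-391 + (10 + 20)**2) = -4703*(-391 + 30**2) = -4703*(-391 + 900) = -4703*509 = -2393827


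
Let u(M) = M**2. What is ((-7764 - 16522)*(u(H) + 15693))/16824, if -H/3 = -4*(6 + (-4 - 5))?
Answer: -68765809/2804 ≈ -24524.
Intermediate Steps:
H = -36 (H = -(-12)*(6 + (-4 - 5)) = -(-12)*(6 - 9) = -(-12)*(-3) = -3*12 = -36)
((-7764 - 16522)*(u(H) + 15693))/16824 = ((-7764 - 16522)*((-36)**2 + 15693))/16824 = -24286*(1296 + 15693)*(1/16824) = -24286*16989*(1/16824) = -412594854*1/16824 = -68765809/2804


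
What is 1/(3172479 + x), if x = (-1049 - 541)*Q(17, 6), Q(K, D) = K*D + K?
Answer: 1/2983269 ≈ 3.3520e-7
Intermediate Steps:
Q(K, D) = K + D*K (Q(K, D) = D*K + K = K + D*K)
x = -189210 (x = (-1049 - 541)*(17*(1 + 6)) = -27030*7 = -1590*119 = -189210)
1/(3172479 + x) = 1/(3172479 - 189210) = 1/2983269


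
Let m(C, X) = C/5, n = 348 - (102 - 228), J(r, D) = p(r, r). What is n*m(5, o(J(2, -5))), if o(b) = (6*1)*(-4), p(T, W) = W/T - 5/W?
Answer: 474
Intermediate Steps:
p(T, W) = -5/W + W/T
J(r, D) = 1 - 5/r (J(r, D) = -5/r + r/r = -5/r + 1 = 1 - 5/r)
o(b) = -24 (o(b) = 6*(-4) = -24)
n = 474 (n = 348 - 1*(-126) = 348 + 126 = 474)
m(C, X) = C/5 (m(C, X) = C*(⅕) = C/5)
n*m(5, o(J(2, -5))) = 474*((⅕)*5) = 474*1 = 474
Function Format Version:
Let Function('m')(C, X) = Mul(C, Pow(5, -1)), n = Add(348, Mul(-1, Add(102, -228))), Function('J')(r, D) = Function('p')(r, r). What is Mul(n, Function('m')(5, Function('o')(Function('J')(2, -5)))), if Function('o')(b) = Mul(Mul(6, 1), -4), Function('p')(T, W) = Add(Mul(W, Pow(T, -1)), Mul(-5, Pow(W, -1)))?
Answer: 474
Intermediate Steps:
Function('p')(T, W) = Add(Mul(-5, Pow(W, -1)), Mul(W, Pow(T, -1)))
Function('J')(r, D) = Add(1, Mul(-5, Pow(r, -1))) (Function('J')(r, D) = Add(Mul(-5, Pow(r, -1)), Mul(r, Pow(r, -1))) = Add(Mul(-5, Pow(r, -1)), 1) = Add(1, Mul(-5, Pow(r, -1))))
Function('o')(b) = -24 (Function('o')(b) = Mul(6, -4) = -24)
n = 474 (n = Add(348, Mul(-1, -126)) = Add(348, 126) = 474)
Function('m')(C, X) = Mul(Rational(1, 5), C) (Function('m')(C, X) = Mul(C, Rational(1, 5)) = Mul(Rational(1, 5), C))
Mul(n, Function('m')(5, Function('o')(Function('J')(2, -5)))) = Mul(474, Mul(Rational(1, 5), 5)) = Mul(474, 1) = 474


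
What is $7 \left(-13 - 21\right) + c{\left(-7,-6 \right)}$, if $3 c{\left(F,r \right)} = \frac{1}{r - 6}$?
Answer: $- \frac{8569}{36} \approx -238.03$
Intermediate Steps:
$c{\left(F,r \right)} = \frac{1}{3 \left(-6 + r\right)}$ ($c{\left(F,r \right)} = \frac{1}{3 \left(r - 6\right)} = \frac{1}{3 \left(-6 + r\right)}$)
$7 \left(-13 - 21\right) + c{\left(-7,-6 \right)} = 7 \left(-13 - 21\right) + \frac{1}{3 \left(-6 - 6\right)} = 7 \left(-34\right) + \frac{1}{3 \left(-12\right)} = -238 + \frac{1}{3} \left(- \frac{1}{12}\right) = -238 - \frac{1}{36} = - \frac{8569}{36}$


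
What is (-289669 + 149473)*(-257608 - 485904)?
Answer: 104237408352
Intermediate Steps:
(-289669 + 149473)*(-257608 - 485904) = -140196*(-743512) = 104237408352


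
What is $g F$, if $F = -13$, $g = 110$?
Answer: $-1430$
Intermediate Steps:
$g F = 110 \left(-13\right) = -1430$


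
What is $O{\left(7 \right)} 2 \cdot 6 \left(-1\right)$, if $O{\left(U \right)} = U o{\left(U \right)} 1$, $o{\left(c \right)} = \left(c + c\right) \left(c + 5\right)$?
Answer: $-14112$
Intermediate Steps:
$o{\left(c \right)} = 2 c \left(5 + c\right)$
$O{\left(U \right)} = 2 U^{2} \left(5 + U\right)$ ($O{\left(U \right)} = U 2 U \left(5 + U\right) 1 = 2 U^{2} \left(5 + U\right) 1 = 2 U^{2} \left(5 + U\right)$)
$O{\left(7 \right)} 2 \cdot 6 \left(-1\right) = 2 \cdot 7^{2} \left(5 + 7\right) 2 \cdot 6 \left(-1\right) = 2 \cdot 49 \cdot 12 \cdot 12 \left(-1\right) = 1176 \left(-12\right) = -14112$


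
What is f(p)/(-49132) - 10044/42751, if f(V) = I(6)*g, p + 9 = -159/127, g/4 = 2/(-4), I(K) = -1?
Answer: -246783655/1050221066 ≈ -0.23498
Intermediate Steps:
g = -2 (g = 4*(2/(-4)) = 4*(2*(-¼)) = 4*(-½) = -2)
p = -1302/127 (p = -9 - 159/127 = -1302/127 ≈ -10.252)
f(V) = 2 (f(V) = -1*(-2) = 2)
f(p)/(-49132) - 10044/42751 = 2/(-49132) - 10044/42751 = 2*(-1/49132) - 10044*1/42751 = -1/24566 - 10044/42751 = -246783655/1050221066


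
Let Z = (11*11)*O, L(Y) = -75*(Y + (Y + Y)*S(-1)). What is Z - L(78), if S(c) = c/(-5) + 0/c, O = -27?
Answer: 4923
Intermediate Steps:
S(c) = -c/5 (S(c) = c*(-⅕) + 0 = -c/5 + 0 = -c/5)
L(Y) = -105*Y (L(Y) = -75*(Y + (Y + Y)*(-⅕*(-1))) = -75*(Y + (2*Y)*(⅕)) = -75*(Y + 2*Y/5) = -105*Y)
Z = -3267 (Z = (11*11)*(-27) = 121*(-27) = -3267)
Z - L(78) = -3267 - (-105)*78 = -3267 - 1*(-8190) = -3267 + 8190 = 4923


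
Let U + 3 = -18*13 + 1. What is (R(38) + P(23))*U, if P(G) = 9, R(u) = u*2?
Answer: -20060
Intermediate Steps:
R(u) = 2*u
U = -236 (U = -3 + (-18*13 + 1) = -3 + (-234 + 1) = -3 - 233 = -236)
(R(38) + P(23))*U = (2*38 + 9)*(-236) = (76 + 9)*(-236) = 85*(-236) = -20060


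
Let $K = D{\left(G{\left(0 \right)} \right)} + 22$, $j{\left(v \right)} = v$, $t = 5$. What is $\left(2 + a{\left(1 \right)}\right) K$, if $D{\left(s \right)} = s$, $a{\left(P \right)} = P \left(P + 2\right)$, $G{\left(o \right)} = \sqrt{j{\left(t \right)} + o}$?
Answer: $110 + 5 \sqrt{5} \approx 121.18$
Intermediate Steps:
$G{\left(o \right)} = \sqrt{5 + o}$
$a{\left(P \right)} = P \left(2 + P\right)$
$K = 22 + \sqrt{5}$ ($K = \sqrt{5 + 0} + 22 = \sqrt{5} + 22 = 22 + \sqrt{5} \approx 24.236$)
$\left(2 + a{\left(1 \right)}\right) K = \left(2 + 1 \left(2 + 1\right)\right) \left(22 + \sqrt{5}\right) = \left(2 + 1 \cdot 3\right) \left(22 + \sqrt{5}\right) = \left(2 + 3\right) \left(22 + \sqrt{5}\right) = 5 \left(22 + \sqrt{5}\right) = 110 + 5 \sqrt{5}$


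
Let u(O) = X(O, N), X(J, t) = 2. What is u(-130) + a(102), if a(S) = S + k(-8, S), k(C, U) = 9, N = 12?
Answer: 113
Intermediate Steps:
u(O) = 2
a(S) = 9 + S (a(S) = S + 9 = 9 + S)
u(-130) + a(102) = 2 + (9 + 102) = 2 + 111 = 113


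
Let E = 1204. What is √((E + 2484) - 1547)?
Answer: √2141 ≈ 46.271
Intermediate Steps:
√((E + 2484) - 1547) = √((1204 + 2484) - 1547) = √(3688 - 1547) = √2141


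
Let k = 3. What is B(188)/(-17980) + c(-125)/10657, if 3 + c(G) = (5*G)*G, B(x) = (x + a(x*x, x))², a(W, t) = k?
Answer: 1015855543/191612860 ≈ 5.3016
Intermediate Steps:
a(W, t) = 3
B(x) = (3 + x)² (B(x) = (x + 3)² = (3 + x)²)
c(G) = -3 + 5*G² (c(G) = -3 + (5*G)*G = -3 + 5*G²)
B(188)/(-17980) + c(-125)/10657 = (3 + 188)²/(-17980) + (-3 + 5*(-125)²)/10657 = 191²*(-1/17980) + (-3 + 5*15625)*(1/10657) = 36481*(-1/17980) + (-3 + 78125)*(1/10657) = -36481/17980 + 78122*(1/10657) = -36481/17980 + 78122/10657 = 1015855543/191612860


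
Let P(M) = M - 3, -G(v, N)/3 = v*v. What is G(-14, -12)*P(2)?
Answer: 588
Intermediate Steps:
G(v, N) = -3*v² (G(v, N) = -3*v*v = -3*v²)
P(M) = -3 + M
G(-14, -12)*P(2) = (-3*(-14)²)*(-3 + 2) = -3*196*(-1) = -588*(-1) = 588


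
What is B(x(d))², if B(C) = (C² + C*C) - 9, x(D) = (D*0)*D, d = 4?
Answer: 81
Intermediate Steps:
x(D) = 0 (x(D) = 0*D = 0)
B(C) = -9 + 2*C² (B(C) = (C² + C²) - 9 = 2*C² - 9 = -9 + 2*C²)
B(x(d))² = (-9 + 2*0²)² = (-9 + 2*0)² = (-9 + 0)² = (-9)² = 81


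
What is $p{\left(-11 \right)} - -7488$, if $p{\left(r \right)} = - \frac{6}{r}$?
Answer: $\frac{82374}{11} \approx 7488.5$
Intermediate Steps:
$p{\left(-11 \right)} - -7488 = - \frac{6}{-11} - -7488 = \left(-6\right) \left(- \frac{1}{11}\right) + 7488 = \frac{6}{11} + 7488 = \frac{82374}{11}$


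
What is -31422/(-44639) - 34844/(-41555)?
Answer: 2861142526/1854973645 ≈ 1.5424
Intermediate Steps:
-31422/(-44639) - 34844/(-41555) = -31422*(-1/44639) - 34844*(-1/41555) = 31422/44639 + 34844/41555 = 2861142526/1854973645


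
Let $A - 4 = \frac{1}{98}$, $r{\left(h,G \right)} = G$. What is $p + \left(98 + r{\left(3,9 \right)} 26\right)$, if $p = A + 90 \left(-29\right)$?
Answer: $- \frac{222851}{98} \approx -2274.0$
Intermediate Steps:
$A = \frac{393}{98}$ ($A = 4 + \frac{1}{98} = \frac{393}{98} \approx 4.0102$)
$p = - \frac{255387}{98}$ ($p = \frac{393}{98} + 90 \left(-29\right) = \frac{393}{98} - 2610 = - \frac{255387}{98} \approx -2606.0$)
$p + \left(98 + r{\left(3,9 \right)} 26\right) = - \frac{255387}{98} + \left(98 + 9 \cdot 26\right) = - \frac{255387}{98} + \left(98 + 234\right) = - \frac{255387}{98} + 332 = - \frac{222851}{98}$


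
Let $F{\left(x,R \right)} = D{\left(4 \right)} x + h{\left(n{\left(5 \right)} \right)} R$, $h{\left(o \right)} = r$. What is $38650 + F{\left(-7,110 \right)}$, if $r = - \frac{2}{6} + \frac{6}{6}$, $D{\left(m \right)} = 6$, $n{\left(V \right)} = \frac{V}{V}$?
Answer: $\frac{116044}{3} \approx 38681.0$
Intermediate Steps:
$n{\left(V \right)} = 1$
$r = \frac{2}{3}$ ($r = \left(-2\right) \frac{1}{6} + 6 \cdot \frac{1}{6} = - \frac{1}{3} + 1 = \frac{2}{3} \approx 0.66667$)
$h{\left(o \right)} = \frac{2}{3}$
$F{\left(x,R \right)} = 6 x + \frac{2 R}{3}$
$38650 + F{\left(-7,110 \right)} = 38650 + \left(6 \left(-7\right) + \frac{2}{3} \cdot 110\right) = 38650 + \left(-42 + \frac{220}{3}\right) = 38650 + \frac{94}{3} = \frac{116044}{3}$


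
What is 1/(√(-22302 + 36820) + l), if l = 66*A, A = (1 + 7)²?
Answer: 2112/8913829 - √14518/17827658 ≈ 0.00023018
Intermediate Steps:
A = 64 (A = 8² = 64)
l = 4224 (l = 66*64 = 4224)
1/(√(-22302 + 36820) + l) = 1/(√(-22302 + 36820) + 4224) = 1/(√14518 + 4224) = 1/(4224 + √14518)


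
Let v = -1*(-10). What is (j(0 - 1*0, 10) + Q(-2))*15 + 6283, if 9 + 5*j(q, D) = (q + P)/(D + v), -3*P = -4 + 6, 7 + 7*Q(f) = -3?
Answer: 436413/70 ≈ 6234.5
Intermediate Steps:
Q(f) = -10/7 (Q(f) = -1 + (⅐)*(-3) = -1 - 3/7 = -10/7)
P = -⅔ (P = -(-4 + 6)/3 = -⅓*2 = -⅔ ≈ -0.66667)
v = 10
j(q, D) = -9/5 + (-⅔ + q)/(5*(10 + D)) (j(q, D) = -9/5 + ((q - ⅔)/(D + 10))/5 = -9/5 + ((-⅔ + q)/(10 + D))/5 = -9/5 + (-⅔ + q)/(5*(10 + D)))
(j(0 - 1*0, 10) + Q(-2))*15 + 6283 = ((-272 - 27*10 + 3*(0 - 1*0))/(15*(10 + 10)) - 10/7)*15 + 6283 = ((1/15)*(-272 - 270 + 3*(0 + 0))/20 - 10/7)*15 + 6283 = ((1/15)*(1/20)*(-272 - 270 + 3*0) - 10/7)*15 + 6283 = ((1/15)*(1/20)*(-272 - 270 + 0) - 10/7)*15 + 6283 = ((1/15)*(1/20)*(-542) - 10/7)*15 + 6283 = (-271/150 - 10/7)*15 + 6283 = -3397/1050*15 + 6283 = -3397/70 + 6283 = 436413/70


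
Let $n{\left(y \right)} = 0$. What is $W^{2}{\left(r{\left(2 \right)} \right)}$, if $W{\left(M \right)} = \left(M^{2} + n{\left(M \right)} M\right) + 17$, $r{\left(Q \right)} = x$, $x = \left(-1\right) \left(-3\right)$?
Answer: $676$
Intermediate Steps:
$x = 3$
$r{\left(Q \right)} = 3$
$W{\left(M \right)} = 17 + M^{2}$ ($W{\left(M \right)} = \left(M^{2} + 0 M\right) + 17 = \left(M^{2} + 0\right) + 17 = M^{2} + 17 = 17 + M^{2}$)
$W^{2}{\left(r{\left(2 \right)} \right)} = \left(17 + 3^{2}\right)^{2} = \left(17 + 9\right)^{2} = 26^{2} = 676$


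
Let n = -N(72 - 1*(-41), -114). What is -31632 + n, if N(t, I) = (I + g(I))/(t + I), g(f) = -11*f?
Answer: -30492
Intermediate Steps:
N(t, I) = -10*I/(I + t) (N(t, I) = (I - 11*I)/(t + I) = (-10*I)/(I + t) = -10*I/(I + t))
n = 1140 (n = -(-10)*(-114)/(-114 + (72 - 1*(-41))) = -(-10)*(-114)/(-114 + (72 + 41)) = -(-10)*(-114)/(-114 + 113) = -(-10)*(-114)/(-1) = -(-10)*(-114)*(-1) = -1*(-1140) = 1140)
-31632 + n = -31632 + 1140 = -30492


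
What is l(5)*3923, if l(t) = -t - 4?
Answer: -35307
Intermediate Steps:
l(t) = -4 - t
l(5)*3923 = (-4 - 1*5)*3923 = (-4 - 5)*3923 = -9*3923 = -35307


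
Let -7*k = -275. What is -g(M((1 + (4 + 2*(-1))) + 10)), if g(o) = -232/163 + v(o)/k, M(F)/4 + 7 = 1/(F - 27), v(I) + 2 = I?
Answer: 98356/44825 ≈ 2.1942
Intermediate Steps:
k = 275/7 (k = -⅐*(-275) = 275/7 ≈ 39.286)
v(I) = -2 + I
M(F) = -28 + 4/(-27 + F) (M(F) = -28 + 4/(F - 27) = -28 + 4/(-27 + F))
g(o) = -66082/44825 + 7*o/275 (g(o) = -232/163 + (-2 + o)/(275/7) = -232*1/163 + (-2 + o)*(7/275) = -232/163 + (-14/275 + 7*o/275) = -66082/44825 + 7*o/275)
-g(M((1 + (4 + 2*(-1))) + 10)) = -(-66082/44825 + 7*(4*(190 - 7*((1 + (4 + 2*(-1))) + 10))/(-27 + ((1 + (4 + 2*(-1))) + 10)))/275) = -(-66082/44825 + 7*(4*(190 - 7*((1 + (4 - 2)) + 10))/(-27 + ((1 + (4 - 2)) + 10)))/275) = -(-66082/44825 + 7*(4*(190 - 7*((1 + 2) + 10))/(-27 + ((1 + 2) + 10)))/275) = -(-66082/44825 + 7*(4*(190 - 7*(3 + 10))/(-27 + (3 + 10)))/275) = -(-66082/44825 + 7*(4*(190 - 7*13)/(-27 + 13))/275) = -(-66082/44825 + 7*(4*(190 - 91)/(-14))/275) = -(-66082/44825 + 7*(4*(-1/14)*99)/275) = -(-66082/44825 + (7/275)*(-198/7)) = -(-66082/44825 - 18/25) = -1*(-98356/44825) = 98356/44825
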